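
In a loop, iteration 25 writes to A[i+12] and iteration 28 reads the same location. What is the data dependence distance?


Distance = read iteration - write iteration
= 28 - 25 = 3

3


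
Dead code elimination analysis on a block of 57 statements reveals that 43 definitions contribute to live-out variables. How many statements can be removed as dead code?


Dead code = total statements - live definitions
= 57 - 43 = 14

14


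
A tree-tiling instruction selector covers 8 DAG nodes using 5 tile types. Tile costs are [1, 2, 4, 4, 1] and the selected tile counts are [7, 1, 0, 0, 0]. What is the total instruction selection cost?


Total cost = sum(count_i * cost_i)
= 7*1 + 1*2 + 0*4 + 0*4 + 0*1
= 9

9


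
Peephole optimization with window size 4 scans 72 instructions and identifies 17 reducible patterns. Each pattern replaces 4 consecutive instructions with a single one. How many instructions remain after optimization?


Each match removes 3 instructions.
Total removed = 17 * 3 = 51
Remaining = 72 - 51 = 21

21


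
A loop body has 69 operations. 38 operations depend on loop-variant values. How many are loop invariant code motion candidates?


Invariant candidates = total - loop-dependent
= 69 - 38 = 31

31


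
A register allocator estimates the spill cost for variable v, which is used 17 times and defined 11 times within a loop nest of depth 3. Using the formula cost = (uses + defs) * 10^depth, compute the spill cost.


uses + defs = 17 + 11 = 28
10^3 = 1000
Spill cost = 28 * 1000 = 28000

28000


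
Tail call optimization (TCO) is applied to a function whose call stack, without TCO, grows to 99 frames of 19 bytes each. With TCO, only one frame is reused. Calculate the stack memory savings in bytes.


Without TCO: 99 * 19 = 1881 bytes
With TCO: reuse 1 frame = 19 bytes
Savings = 1881 - 19 = 1862

1862


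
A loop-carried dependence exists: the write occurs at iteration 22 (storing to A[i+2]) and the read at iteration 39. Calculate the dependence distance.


Distance = read iteration - write iteration
= 39 - 22 = 17

17


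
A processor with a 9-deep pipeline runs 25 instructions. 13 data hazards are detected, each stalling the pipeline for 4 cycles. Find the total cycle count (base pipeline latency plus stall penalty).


Base cycles = 9 + 25 - 1 = 33
Total stalls = 13 * 4 = 52
Total = 33 + 52 = 85

85


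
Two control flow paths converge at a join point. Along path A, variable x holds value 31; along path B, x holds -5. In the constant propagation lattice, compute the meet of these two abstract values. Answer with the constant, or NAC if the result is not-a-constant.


Meet operation: if both paths give the same constant, result is that constant; if they differ, result is NAC (not-a-constant).
Path A: 31, Path B: -5 -> differ
Result: not-a-constant -> NAC

NAC


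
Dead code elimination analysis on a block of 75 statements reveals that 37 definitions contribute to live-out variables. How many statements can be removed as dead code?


Dead code = total statements - live definitions
= 75 - 37 = 38

38


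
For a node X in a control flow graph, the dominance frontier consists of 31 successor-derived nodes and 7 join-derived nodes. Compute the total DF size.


DF(X) = direct successor contributions + join point contributions
= 31 + 7 = 38

38


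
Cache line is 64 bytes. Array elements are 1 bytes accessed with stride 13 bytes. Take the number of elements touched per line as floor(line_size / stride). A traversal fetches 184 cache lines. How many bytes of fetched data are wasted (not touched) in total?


Elements per line = floor(64 / 13) = 4
Bytes used per line = 4 * 1 = 4
Wasted per line = 64 - 4 = 60
Total wasted = 60 * 184 = 11040

11040


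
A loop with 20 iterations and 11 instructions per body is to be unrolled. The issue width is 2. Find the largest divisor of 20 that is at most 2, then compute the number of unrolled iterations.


Largest divisor of 20 <= 2 is 2
New iterations = 20 / 2 = 10

10


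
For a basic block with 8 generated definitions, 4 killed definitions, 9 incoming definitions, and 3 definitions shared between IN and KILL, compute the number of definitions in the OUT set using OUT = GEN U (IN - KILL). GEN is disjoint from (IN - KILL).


IN - KILL: 9 - 3 = 6 surviving definitions
OUT = GEN + surviving = 8 + 6 = 14

14


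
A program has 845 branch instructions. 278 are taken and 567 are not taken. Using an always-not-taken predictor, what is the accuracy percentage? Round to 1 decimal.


Predictor: always-not-taken
Correct predictions = 567
Accuracy = 567 / 845 * 100 = 67.1%

67.1


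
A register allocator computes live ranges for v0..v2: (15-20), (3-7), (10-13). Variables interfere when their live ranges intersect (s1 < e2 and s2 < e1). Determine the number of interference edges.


Check all pairs for overlapping intervals.
Two intervals (s1,e1) and (s2,e2) overlap if s1 < e2 and s2 < e1.
v0 (15-20) vs v1..v2: overlaps none -> 0
v1 (3-7) vs v2: overlaps none -> 0
Total overlapping pairs = 0 + 0 = 0

0


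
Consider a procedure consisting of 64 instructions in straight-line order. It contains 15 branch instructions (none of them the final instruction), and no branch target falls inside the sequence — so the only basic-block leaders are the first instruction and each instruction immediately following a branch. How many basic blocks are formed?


With no in-sequence branch targets, the leaders are the first instruction plus the instruction after each branch.
Number of basic blocks = branches + 1
= 15 + 1 = 16

16


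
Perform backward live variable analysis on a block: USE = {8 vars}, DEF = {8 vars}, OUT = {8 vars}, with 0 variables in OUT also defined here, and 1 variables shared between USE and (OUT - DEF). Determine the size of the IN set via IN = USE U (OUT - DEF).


OUT - DEF: 8 - 0 = 8
|IN| = |USE| + |OUT - DEF| - |USE ∩ (OUT - DEF)| = 8 + 8 - 1 = 15

15


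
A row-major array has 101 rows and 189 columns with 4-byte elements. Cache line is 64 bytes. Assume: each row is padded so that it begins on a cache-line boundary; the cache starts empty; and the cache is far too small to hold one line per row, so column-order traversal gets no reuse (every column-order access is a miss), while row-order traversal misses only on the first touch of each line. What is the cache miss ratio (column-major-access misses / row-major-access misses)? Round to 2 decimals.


Each row occupies 189 * 4 = 756 bytes and starts on a line boundary, so it spans ceil(756 / 64) = 12 cache lines.
Row-major traversal misses (one per line touched): 101 * ceil(189 * 4 / 64) = 1212
Column-major traversal misses (no reuse, every access misses): 101 * 189 = 19089
Ratio = 19089 / 1212 = 15.75

15.75


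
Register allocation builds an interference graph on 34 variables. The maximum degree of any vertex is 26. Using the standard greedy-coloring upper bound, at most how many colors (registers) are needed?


Greedy coloring never needs more than (max_degree + 1) colors: when coloring a vertex, at most max_degree neighbors are already colored.
Upper bound = 26 + 1 = 27

27


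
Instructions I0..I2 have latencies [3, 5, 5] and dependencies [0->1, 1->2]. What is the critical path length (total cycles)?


Compute longest path through dependency graph: dist(Ik) = max over predecessors of dist + latency(Ik).
dist(I0) = latency 3 = 3
dist(I1) = dist(I0) + 5 = 3 + 5 = 8
dist(I2) = dist(I1) + 5 = 8 + 5 = 13
Critical path = max dist = 13

13


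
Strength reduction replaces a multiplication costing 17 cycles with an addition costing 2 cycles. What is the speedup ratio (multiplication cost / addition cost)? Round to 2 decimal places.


Ratio = mult_cost / add_cost = 17 / 2 = 8.5

8.5


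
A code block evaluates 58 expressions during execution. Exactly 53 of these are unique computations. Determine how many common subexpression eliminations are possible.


CSE count = total expressions - unique expressions
= 58 - 53 = 5

5


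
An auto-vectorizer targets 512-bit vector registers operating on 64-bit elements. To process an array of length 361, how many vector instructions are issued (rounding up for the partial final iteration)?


Width = 512 / 64 = 8 elements per vector op
Iterations = ceil(361 / 8) = 46

46


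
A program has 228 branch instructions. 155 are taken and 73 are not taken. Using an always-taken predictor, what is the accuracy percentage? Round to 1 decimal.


Predictor: always-taken
Correct predictions = 155
Accuracy = 155 / 228 * 100 = 68.0%

68.0


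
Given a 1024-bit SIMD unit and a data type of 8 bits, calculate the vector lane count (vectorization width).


Width = SIMD bits / data type bits
= 1024 / 8 = 128

128


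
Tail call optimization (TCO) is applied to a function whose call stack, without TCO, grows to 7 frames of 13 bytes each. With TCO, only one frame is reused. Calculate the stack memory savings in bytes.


Without TCO: 7 * 13 = 91 bytes
With TCO: reuse 1 frame = 13 bytes
Savings = 91 - 13 = 78

78


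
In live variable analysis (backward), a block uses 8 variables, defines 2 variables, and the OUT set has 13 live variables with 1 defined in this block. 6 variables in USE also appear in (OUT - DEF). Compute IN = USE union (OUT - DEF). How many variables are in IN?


OUT - DEF: 13 - 1 = 12
|IN| = |USE| + |OUT - DEF| - |USE ∩ (OUT - DEF)| = 8 + 12 - 6 = 14

14


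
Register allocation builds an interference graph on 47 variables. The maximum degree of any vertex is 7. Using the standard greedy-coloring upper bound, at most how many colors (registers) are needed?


Greedy coloring never needs more than (max_degree + 1) colors: when coloring a vertex, at most max_degree neighbors are already colored.
Upper bound = 7 + 1 = 8

8


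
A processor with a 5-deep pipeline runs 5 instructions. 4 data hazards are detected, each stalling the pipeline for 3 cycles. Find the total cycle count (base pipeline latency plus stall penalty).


Base cycles = 5 + 5 - 1 = 9
Total stalls = 4 * 3 = 12
Total = 9 + 12 = 21

21


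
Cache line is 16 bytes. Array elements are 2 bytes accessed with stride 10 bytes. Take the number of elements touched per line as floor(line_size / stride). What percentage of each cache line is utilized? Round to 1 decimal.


Elements per cache line = floor(16 / 10) = 1
Bytes used = 1 * 2 = 2
Utilization = 2 / 16 * 100 = 12.5%

12.5


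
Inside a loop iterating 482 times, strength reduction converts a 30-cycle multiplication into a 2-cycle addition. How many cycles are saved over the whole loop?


Per-iteration saving = 30 - 2 = 28
Total saved = 482 * 28 = 13496

13496


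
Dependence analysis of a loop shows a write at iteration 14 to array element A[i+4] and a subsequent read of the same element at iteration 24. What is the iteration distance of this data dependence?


Distance = read iteration - write iteration
= 24 - 14 = 10

10


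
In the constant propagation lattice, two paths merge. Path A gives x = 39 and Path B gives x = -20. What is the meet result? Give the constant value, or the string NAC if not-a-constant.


Meet operation: if both paths give the same constant, result is that constant; if they differ, result is NAC (not-a-constant).
Path A: 39, Path B: -20 -> differ
Result: not-a-constant -> NAC

NAC


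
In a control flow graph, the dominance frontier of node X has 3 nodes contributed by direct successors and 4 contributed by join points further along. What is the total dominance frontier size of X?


DF(X) = direct successor contributions + join point contributions
= 3 + 4 = 7

7


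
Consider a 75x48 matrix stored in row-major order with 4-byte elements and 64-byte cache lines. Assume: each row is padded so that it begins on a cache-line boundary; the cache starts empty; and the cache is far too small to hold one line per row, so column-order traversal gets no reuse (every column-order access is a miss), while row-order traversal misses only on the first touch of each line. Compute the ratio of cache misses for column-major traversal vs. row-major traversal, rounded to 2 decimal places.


Each row occupies 48 * 4 = 192 bytes and starts on a line boundary, so it spans ceil(192 / 64) = 3 cache lines.
Row-major traversal misses (one per line touched): 75 * ceil(48 * 4 / 64) = 225
Column-major traversal misses (no reuse, every access misses): 75 * 48 = 3600
Ratio = 3600 / 225 = 16.0

16.0


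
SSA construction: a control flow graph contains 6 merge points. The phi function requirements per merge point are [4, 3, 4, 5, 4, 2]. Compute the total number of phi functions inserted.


Total phi functions = sum of phi functions at each join node
= 4 + 3 + 4 + 5 + 4 + 2 = 22

22


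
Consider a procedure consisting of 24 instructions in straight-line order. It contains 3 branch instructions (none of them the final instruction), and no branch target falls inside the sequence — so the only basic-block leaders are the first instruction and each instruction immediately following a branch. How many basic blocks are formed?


With no in-sequence branch targets, the leaders are the first instruction plus the instruction after each branch.
Number of basic blocks = branches + 1
= 3 + 1 = 4

4


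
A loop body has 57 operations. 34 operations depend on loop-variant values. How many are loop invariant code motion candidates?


Invariant candidates = total - loop-dependent
= 57 - 34 = 23

23


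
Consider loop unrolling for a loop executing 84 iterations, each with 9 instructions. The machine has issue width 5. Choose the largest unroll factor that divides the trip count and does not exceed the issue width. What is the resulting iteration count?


Largest divisor of 84 <= 5 is 4
New iterations = 84 / 4 = 21

21


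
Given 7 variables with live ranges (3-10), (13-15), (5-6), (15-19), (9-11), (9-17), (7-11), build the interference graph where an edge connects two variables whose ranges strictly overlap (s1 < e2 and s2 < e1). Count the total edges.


Check all pairs for overlapping intervals.
Two intervals (s1,e1) and (s2,e2) overlap if s1 < e2 and s2 < e1.
v0 (3-10) vs v1..v6: overlaps v2, v4, v5, v6 -> 4
v1 (13-15) vs v2..v6: overlaps v5 -> 1
v2 (5-6) vs v3..v6: overlaps none -> 0
v3 (15-19) vs v4..v6: overlaps v5 -> 1
v4 (9-11) vs v5..v6: overlaps v5, v6 -> 2
v5 (9-17) vs v6: overlaps v6 -> 1
Total overlapping pairs = 4 + 1 + 0 + 1 + 2 + 1 = 9

9


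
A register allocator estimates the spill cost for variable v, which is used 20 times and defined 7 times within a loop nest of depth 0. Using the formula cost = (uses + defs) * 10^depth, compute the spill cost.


uses + defs = 20 + 7 = 27
10^0 = 1
Spill cost = 27 * 1 = 27

27


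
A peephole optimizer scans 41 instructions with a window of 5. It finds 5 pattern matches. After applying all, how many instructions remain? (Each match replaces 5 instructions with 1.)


Each match removes 4 instructions.
Total removed = 5 * 4 = 20
Remaining = 41 - 20 = 21

21


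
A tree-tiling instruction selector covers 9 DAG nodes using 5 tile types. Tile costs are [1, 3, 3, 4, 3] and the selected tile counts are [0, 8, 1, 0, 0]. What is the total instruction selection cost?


Total cost = sum(count_i * cost_i)
= 0*1 + 8*3 + 1*3 + 0*4 + 0*3
= 27

27


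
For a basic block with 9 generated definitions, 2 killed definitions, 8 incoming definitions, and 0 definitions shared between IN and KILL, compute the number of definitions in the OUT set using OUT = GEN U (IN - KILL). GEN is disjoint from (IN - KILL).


IN - KILL: 8 - 0 = 8 surviving definitions
OUT = GEN + surviving = 9 + 8 = 17

17


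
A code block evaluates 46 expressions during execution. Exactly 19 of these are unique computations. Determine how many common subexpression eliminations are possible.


CSE count = total expressions - unique expressions
= 46 - 19 = 27

27


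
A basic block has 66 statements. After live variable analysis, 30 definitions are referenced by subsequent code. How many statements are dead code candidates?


Dead code = total statements - live definitions
= 66 - 30 = 36

36


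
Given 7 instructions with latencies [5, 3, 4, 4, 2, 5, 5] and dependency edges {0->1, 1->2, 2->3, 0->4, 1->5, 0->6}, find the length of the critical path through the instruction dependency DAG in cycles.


Compute longest path through dependency graph: dist(Ik) = max over predecessors of dist + latency(Ik).
dist(I0) = latency 5 = 5
dist(I1) = dist(I0) + 3 = 5 + 3 = 8
dist(I2) = dist(I1) + 4 = 8 + 4 = 12
dist(I3) = dist(I2) + 4 = 12 + 4 = 16
dist(I4) = dist(I0) + 2 = 5 + 2 = 7
dist(I5) = dist(I1) + 5 = 8 + 5 = 13
dist(I6) = dist(I0) + 5 = 5 + 5 = 10
Critical path = max dist = 16

16


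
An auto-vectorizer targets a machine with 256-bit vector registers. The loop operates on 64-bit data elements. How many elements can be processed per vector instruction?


Width = SIMD bits / data type bits
= 256 / 64 = 4

4


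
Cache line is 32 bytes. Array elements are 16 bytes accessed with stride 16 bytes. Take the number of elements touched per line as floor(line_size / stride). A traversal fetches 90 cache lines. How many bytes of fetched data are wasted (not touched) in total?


Elements per line = floor(32 / 16) = 2
Bytes used per line = 2 * 16 = 32
Wasted per line = 32 - 32 = 0
Total wasted = 0 * 90 = 0

0


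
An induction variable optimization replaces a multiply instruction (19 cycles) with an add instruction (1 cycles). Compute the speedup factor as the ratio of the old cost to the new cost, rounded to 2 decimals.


Ratio = mult_cost / add_cost = 19 / 1 = 19.0

19.0


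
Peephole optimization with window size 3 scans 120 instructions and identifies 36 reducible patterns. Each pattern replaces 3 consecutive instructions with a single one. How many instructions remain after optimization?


Each match removes 2 instructions.
Total removed = 36 * 2 = 72
Remaining = 120 - 72 = 48

48


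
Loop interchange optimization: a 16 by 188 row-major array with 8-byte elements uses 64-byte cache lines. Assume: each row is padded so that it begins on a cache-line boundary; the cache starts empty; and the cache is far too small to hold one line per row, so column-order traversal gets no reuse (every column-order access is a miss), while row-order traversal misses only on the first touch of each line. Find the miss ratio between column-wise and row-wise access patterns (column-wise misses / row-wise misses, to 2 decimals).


Each row occupies 188 * 8 = 1504 bytes and starts on a line boundary, so it spans ceil(1504 / 64) = 24 cache lines.
Row-major traversal misses (one per line touched): 16 * ceil(188 * 8 / 64) = 384
Column-major traversal misses (no reuse, every access misses): 16 * 188 = 3008
Ratio = 3008 / 384 = 7.83

7.83


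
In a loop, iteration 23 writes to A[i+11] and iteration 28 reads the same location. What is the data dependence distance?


Distance = read iteration - write iteration
= 28 - 23 = 5

5


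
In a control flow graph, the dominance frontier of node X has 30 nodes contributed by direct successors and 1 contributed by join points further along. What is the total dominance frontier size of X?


DF(X) = direct successor contributions + join point contributions
= 30 + 1 = 31

31


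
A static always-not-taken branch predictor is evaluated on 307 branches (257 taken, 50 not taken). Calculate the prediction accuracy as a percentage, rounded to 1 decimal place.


Predictor: always-not-taken
Correct predictions = 50
Accuracy = 50 / 307 * 100 = 16.3%

16.3


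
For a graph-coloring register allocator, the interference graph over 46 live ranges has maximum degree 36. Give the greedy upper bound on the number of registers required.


Greedy coloring never needs more than (max_degree + 1) colors: when coloring a vertex, at most max_degree neighbors are already colored.
Upper bound = 36 + 1 = 37

37


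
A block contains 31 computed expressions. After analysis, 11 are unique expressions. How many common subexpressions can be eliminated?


CSE count = total expressions - unique expressions
= 31 - 11 = 20

20


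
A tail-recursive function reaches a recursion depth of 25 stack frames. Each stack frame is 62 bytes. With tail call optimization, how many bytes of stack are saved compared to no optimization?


Without TCO: 25 * 62 = 1550 bytes
With TCO: reuse 1 frame = 62 bytes
Savings = 1550 - 62 = 1488

1488


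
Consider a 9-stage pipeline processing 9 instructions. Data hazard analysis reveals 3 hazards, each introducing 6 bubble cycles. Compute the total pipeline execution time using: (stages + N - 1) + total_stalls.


Base cycles = 9 + 9 - 1 = 17
Total stalls = 3 * 6 = 18
Total = 17 + 18 = 35

35


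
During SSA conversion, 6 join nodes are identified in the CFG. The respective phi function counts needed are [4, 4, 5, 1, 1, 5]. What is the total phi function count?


Total phi functions = sum of phi functions at each join node
= 4 + 4 + 5 + 1 + 1 + 5 = 20

20


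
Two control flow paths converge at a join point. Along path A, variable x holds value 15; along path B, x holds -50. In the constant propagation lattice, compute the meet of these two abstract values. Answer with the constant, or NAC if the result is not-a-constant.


Meet operation: if both paths give the same constant, result is that constant; if they differ, result is NAC (not-a-constant).
Path A: 15, Path B: -50 -> differ
Result: not-a-constant -> NAC

NAC


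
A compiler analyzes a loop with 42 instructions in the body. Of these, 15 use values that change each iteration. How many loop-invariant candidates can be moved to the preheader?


Invariant candidates = total - loop-dependent
= 42 - 15 = 27

27


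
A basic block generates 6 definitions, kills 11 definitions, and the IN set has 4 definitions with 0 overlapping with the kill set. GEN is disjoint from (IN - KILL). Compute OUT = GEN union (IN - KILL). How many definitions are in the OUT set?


IN - KILL: 4 - 0 = 4 surviving definitions
OUT = GEN + surviving = 6 + 4 = 10

10


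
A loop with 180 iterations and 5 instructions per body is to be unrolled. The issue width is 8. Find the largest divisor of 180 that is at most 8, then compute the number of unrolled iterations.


Largest divisor of 180 <= 8 is 6
New iterations = 180 / 6 = 30

30


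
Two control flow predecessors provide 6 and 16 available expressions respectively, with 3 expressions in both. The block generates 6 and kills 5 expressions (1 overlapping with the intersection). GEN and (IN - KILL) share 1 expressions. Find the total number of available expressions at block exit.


IN = intersection of predecessors = 3
IN - KILL = 3 - 1 = 2
|OUT| = |GEN| + |IN - KILL| - |GEN ∩ (IN - KILL)| = 6 + 2 - 1 = 7

7


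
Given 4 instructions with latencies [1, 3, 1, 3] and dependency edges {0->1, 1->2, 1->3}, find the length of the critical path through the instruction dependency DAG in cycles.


Compute longest path through dependency graph: dist(Ik) = max over predecessors of dist + latency(Ik).
dist(I0) = latency 1 = 1
dist(I1) = dist(I0) + 3 = 1 + 3 = 4
dist(I2) = dist(I1) + 1 = 4 + 1 = 5
dist(I3) = dist(I1) + 3 = 4 + 3 = 7
Critical path = max dist = 7

7


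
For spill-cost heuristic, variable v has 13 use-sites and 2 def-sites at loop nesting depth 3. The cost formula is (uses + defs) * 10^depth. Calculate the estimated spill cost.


uses + defs = 13 + 2 = 15
10^3 = 1000
Spill cost = 15 * 1000 = 15000

15000


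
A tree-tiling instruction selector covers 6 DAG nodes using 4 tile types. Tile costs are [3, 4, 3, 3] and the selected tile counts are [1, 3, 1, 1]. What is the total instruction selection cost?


Total cost = sum(count_i * cost_i)
= 1*3 + 3*4 + 1*3 + 1*3
= 21

21


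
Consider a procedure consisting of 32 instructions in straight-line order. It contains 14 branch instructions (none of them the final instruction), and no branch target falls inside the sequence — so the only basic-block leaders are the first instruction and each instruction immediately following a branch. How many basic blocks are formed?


With no in-sequence branch targets, the leaders are the first instruction plus the instruction after each branch.
Number of basic blocks = branches + 1
= 14 + 1 = 15

15


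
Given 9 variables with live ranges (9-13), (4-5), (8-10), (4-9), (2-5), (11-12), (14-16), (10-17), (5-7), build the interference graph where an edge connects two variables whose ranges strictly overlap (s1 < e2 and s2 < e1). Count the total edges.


Check all pairs for overlapping intervals.
Two intervals (s1,e1) and (s2,e2) overlap if s1 < e2 and s2 < e1.
v0 (9-13) vs v1..v8: overlaps v2, v5, v7 -> 3
v1 (4-5) vs v2..v8: overlaps v3, v4 -> 2
v2 (8-10) vs v3..v8: overlaps v3 -> 1
v3 (4-9) vs v4..v8: overlaps v4, v8 -> 2
v4 (2-5) vs v5..v8: overlaps none -> 0
v5 (11-12) vs v6..v8: overlaps v7 -> 1
v6 (14-16) vs v7..v8: overlaps v7 -> 1
v7 (10-17) vs v8: overlaps none -> 0
Total overlapping pairs = 3 + 2 + 1 + 2 + 0 + 1 + 1 + 0 = 10

10


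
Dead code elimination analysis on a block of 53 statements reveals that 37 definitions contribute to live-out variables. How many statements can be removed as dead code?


Dead code = total statements - live definitions
= 53 - 37 = 16

16


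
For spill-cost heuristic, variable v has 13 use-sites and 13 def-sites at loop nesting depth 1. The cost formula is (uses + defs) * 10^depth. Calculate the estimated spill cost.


uses + defs = 13 + 13 = 26
10^1 = 10
Spill cost = 26 * 10 = 260

260


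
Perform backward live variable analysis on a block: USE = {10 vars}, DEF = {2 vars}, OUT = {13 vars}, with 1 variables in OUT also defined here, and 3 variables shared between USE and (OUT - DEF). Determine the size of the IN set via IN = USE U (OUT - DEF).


OUT - DEF: 13 - 1 = 12
|IN| = |USE| + |OUT - DEF| - |USE ∩ (OUT - DEF)| = 10 + 12 - 3 = 19

19


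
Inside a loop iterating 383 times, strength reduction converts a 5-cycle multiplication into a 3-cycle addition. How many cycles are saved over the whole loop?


Per-iteration saving = 5 - 3 = 2
Total saved = 383 * 2 = 766

766


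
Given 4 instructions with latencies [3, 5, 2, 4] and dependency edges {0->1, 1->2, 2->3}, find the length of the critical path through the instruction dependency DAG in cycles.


Compute longest path through dependency graph: dist(Ik) = max over predecessors of dist + latency(Ik).
dist(I0) = latency 3 = 3
dist(I1) = dist(I0) + 5 = 3 + 5 = 8
dist(I2) = dist(I1) + 2 = 8 + 2 = 10
dist(I3) = dist(I2) + 4 = 10 + 4 = 14
Critical path = max dist = 14

14


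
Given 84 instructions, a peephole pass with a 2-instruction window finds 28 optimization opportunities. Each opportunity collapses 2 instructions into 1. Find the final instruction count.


Each match removes 1 instructions.
Total removed = 28 * 1 = 28
Remaining = 84 - 28 = 56

56


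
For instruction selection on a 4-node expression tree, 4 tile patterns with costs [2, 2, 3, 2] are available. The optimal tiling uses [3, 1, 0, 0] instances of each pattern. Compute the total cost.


Total cost = sum(count_i * cost_i)
= 3*2 + 1*2 + 0*3 + 0*2
= 8

8


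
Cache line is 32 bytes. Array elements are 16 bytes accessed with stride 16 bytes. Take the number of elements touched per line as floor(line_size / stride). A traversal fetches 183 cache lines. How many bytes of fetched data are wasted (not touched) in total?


Elements per line = floor(32 / 16) = 2
Bytes used per line = 2 * 16 = 32
Wasted per line = 32 - 32 = 0
Total wasted = 0 * 183 = 0

0


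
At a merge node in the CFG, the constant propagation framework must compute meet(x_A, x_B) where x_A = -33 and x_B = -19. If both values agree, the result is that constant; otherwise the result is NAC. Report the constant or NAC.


Meet operation: if both paths give the same constant, result is that constant; if they differ, result is NAC (not-a-constant).
Path A: -33, Path B: -19 -> differ
Result: not-a-constant -> NAC

NAC


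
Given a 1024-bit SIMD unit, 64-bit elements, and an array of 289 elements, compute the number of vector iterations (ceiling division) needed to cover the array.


Width = 1024 / 64 = 16 elements per vector op
Iterations = ceil(289 / 16) = 19

19


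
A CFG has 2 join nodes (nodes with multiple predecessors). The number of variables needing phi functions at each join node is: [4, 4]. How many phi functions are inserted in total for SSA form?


Total phi functions = sum of phi functions at each join node
= 4 + 4 = 8

8


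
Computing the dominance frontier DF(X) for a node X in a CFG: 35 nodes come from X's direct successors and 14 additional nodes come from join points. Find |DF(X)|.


DF(X) = direct successor contributions + join point contributions
= 35 + 14 = 49

49


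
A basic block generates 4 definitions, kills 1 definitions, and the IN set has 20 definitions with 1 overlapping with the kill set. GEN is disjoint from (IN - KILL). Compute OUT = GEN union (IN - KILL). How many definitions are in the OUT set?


IN - KILL: 20 - 1 = 19 surviving definitions
OUT = GEN + surviving = 4 + 19 = 23

23


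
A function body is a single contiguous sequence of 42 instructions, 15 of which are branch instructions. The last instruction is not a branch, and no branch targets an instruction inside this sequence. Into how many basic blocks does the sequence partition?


With no in-sequence branch targets, the leaders are the first instruction plus the instruction after each branch.
Number of basic blocks = branches + 1
= 15 + 1 = 16

16


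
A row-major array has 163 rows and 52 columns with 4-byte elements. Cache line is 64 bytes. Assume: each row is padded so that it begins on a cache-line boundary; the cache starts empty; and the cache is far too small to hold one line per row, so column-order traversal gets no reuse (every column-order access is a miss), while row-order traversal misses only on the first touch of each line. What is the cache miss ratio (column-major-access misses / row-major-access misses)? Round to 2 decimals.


Each row occupies 52 * 4 = 208 bytes and starts on a line boundary, so it spans ceil(208 / 64) = 4 cache lines.
Row-major traversal misses (one per line touched): 163 * ceil(52 * 4 / 64) = 652
Column-major traversal misses (no reuse, every access misses): 163 * 52 = 8476
Ratio = 8476 / 652 = 13.0

13.0


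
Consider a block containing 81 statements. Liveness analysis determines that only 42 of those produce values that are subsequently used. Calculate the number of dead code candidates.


Dead code = total statements - live definitions
= 81 - 42 = 39

39


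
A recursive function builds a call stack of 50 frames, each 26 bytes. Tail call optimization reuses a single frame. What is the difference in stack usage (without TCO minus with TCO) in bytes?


Without TCO: 50 * 26 = 1300 bytes
With TCO: reuse 1 frame = 26 bytes
Savings = 1300 - 26 = 1274

1274


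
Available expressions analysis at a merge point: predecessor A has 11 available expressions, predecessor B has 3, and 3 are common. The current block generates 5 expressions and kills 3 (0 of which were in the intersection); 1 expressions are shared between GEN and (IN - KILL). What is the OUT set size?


IN = intersection of predecessors = 3
IN - KILL = 3 - 0 = 3
|OUT| = |GEN| + |IN - KILL| - |GEN ∩ (IN - KILL)| = 5 + 3 - 1 = 7

7


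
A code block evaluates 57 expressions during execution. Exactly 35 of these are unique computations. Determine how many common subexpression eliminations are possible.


CSE count = total expressions - unique expressions
= 57 - 35 = 22

22


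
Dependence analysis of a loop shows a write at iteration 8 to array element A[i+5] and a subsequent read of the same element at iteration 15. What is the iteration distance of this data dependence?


Distance = read iteration - write iteration
= 15 - 8 = 7

7


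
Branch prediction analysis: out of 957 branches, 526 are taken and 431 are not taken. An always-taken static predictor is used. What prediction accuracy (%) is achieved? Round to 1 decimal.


Predictor: always-taken
Correct predictions = 526
Accuracy = 526 / 957 * 100 = 55.0%

55.0


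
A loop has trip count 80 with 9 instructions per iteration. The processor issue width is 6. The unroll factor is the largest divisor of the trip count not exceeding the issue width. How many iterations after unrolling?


Largest divisor of 80 <= 6 is 5
New iterations = 80 / 5 = 16

16


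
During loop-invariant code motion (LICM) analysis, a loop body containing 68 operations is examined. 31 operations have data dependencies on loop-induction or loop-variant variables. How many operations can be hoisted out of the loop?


Invariant candidates = total - loop-dependent
= 68 - 31 = 37

37


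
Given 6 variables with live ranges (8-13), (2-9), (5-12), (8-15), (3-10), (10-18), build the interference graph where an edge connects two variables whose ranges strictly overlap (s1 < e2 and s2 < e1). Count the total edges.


Check all pairs for overlapping intervals.
Two intervals (s1,e1) and (s2,e2) overlap if s1 < e2 and s2 < e1.
v0 (8-13) vs v1..v5: overlaps v1, v2, v3, v4, v5 -> 5
v1 (2-9) vs v2..v5: overlaps v2, v3, v4 -> 3
v2 (5-12) vs v3..v5: overlaps v3, v4, v5 -> 3
v3 (8-15) vs v4..v5: overlaps v4, v5 -> 2
v4 (3-10) vs v5: overlaps none -> 0
Total overlapping pairs = 5 + 3 + 3 + 2 + 0 = 13

13


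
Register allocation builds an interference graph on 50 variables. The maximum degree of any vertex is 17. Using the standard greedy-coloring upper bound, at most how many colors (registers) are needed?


Greedy coloring never needs more than (max_degree + 1) colors: when coloring a vertex, at most max_degree neighbors are already colored.
Upper bound = 17 + 1 = 18

18


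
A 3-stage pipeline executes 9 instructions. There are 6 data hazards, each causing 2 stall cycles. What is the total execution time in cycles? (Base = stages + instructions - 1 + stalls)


Base cycles = 3 + 9 - 1 = 11
Total stalls = 6 * 2 = 12
Total = 11 + 12 = 23

23


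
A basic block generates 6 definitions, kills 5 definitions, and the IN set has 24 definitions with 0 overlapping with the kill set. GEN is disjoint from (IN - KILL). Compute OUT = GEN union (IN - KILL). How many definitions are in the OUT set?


IN - KILL: 24 - 0 = 24 surviving definitions
OUT = GEN + surviving = 6 + 24 = 30

30


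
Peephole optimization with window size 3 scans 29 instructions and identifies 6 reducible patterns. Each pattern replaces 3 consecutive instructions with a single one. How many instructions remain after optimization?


Each match removes 2 instructions.
Total removed = 6 * 2 = 12
Remaining = 29 - 12 = 17

17


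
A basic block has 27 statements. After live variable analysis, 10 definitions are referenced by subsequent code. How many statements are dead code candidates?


Dead code = total statements - live definitions
= 27 - 10 = 17

17


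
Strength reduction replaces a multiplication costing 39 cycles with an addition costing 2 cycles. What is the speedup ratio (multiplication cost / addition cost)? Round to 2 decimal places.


Ratio = mult_cost / add_cost = 39 / 2 = 19.5

19.5


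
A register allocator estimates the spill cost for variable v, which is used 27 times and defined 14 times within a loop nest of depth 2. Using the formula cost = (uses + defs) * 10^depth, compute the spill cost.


uses + defs = 27 + 14 = 41
10^2 = 100
Spill cost = 41 * 100 = 4100

4100


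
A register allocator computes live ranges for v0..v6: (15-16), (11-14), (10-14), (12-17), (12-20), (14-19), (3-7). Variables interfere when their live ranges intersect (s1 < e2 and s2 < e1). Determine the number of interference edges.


Check all pairs for overlapping intervals.
Two intervals (s1,e1) and (s2,e2) overlap if s1 < e2 and s2 < e1.
v0 (15-16) vs v1..v6: overlaps v3, v4, v5 -> 3
v1 (11-14) vs v2..v6: overlaps v2, v3, v4 -> 3
v2 (10-14) vs v3..v6: overlaps v3, v4 -> 2
v3 (12-17) vs v4..v6: overlaps v4, v5 -> 2
v4 (12-20) vs v5..v6: overlaps v5 -> 1
v5 (14-19) vs v6: overlaps none -> 0
Total overlapping pairs = 3 + 3 + 2 + 2 + 1 + 0 = 11

11


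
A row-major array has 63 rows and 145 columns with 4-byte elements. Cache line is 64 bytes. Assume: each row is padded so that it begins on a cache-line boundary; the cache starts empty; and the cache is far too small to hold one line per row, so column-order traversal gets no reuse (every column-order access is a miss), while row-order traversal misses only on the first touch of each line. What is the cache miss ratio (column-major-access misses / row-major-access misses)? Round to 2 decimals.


Each row occupies 145 * 4 = 580 bytes and starts on a line boundary, so it spans ceil(580 / 64) = 10 cache lines.
Row-major traversal misses (one per line touched): 63 * ceil(145 * 4 / 64) = 630
Column-major traversal misses (no reuse, every access misses): 63 * 145 = 9135
Ratio = 9135 / 630 = 14.5

14.5


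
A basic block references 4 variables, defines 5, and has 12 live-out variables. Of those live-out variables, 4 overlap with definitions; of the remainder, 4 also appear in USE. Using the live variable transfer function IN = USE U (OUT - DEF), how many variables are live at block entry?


OUT - DEF: 12 - 4 = 8
|IN| = |USE| + |OUT - DEF| - |USE ∩ (OUT - DEF)| = 4 + 8 - 4 = 8

8


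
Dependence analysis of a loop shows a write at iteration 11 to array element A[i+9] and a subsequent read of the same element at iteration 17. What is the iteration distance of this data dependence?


Distance = read iteration - write iteration
= 17 - 11 = 6

6


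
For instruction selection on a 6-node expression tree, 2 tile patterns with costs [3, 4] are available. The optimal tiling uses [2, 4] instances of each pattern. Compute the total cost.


Total cost = sum(count_i * cost_i)
= 2*3 + 4*4
= 22

22


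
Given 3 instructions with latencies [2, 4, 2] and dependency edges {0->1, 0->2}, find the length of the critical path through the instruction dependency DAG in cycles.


Compute longest path through dependency graph: dist(Ik) = max over predecessors of dist + latency(Ik).
dist(I0) = latency 2 = 2
dist(I1) = dist(I0) + 4 = 2 + 4 = 6
dist(I2) = dist(I0) + 2 = 2 + 2 = 4
Critical path = max dist = 6

6


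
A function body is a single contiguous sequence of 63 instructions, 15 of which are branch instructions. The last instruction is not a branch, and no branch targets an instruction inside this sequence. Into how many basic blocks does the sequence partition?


With no in-sequence branch targets, the leaders are the first instruction plus the instruction after each branch.
Number of basic blocks = branches + 1
= 15 + 1 = 16

16


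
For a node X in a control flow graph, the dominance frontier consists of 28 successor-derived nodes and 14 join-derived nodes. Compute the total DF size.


DF(X) = direct successor contributions + join point contributions
= 28 + 14 = 42

42


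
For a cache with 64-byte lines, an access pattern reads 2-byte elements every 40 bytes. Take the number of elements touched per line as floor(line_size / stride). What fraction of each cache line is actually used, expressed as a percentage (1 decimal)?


Elements per cache line = floor(64 / 40) = 1
Bytes used = 1 * 2 = 2
Utilization = 2 / 64 * 100 = 3.1%

3.1


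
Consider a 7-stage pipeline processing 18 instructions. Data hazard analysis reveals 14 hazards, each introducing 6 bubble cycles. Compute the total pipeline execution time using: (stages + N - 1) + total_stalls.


Base cycles = 7 + 18 - 1 = 24
Total stalls = 14 * 6 = 84
Total = 24 + 84 = 108

108


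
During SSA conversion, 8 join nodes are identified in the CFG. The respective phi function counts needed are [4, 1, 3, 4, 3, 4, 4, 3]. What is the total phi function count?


Total phi functions = sum of phi functions at each join node
= 4 + 1 + 3 + 4 + 3 + 4 + 4 + 3 = 26

26
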